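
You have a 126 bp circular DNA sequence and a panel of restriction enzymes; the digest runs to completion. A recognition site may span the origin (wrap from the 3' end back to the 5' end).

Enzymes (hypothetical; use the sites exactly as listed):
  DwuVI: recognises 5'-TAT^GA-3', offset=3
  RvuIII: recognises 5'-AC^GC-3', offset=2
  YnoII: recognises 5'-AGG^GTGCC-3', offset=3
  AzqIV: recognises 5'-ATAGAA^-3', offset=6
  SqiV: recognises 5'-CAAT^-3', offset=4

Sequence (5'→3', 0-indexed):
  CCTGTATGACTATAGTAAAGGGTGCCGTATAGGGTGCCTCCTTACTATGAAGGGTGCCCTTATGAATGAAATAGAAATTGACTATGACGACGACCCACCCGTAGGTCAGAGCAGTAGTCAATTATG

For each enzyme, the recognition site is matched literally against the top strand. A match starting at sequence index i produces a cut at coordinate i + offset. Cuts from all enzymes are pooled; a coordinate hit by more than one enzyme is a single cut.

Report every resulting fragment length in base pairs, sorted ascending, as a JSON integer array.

Scan for sites:
  DwuVI TATGA/3: at [4, 45, 60, 82] ⇒ [7, 48, 63, 85]
  RvuIII (ACGC, off=2): no sites
  YnoII AGGGTGCC/3: at [18, 30, 50] ⇒ [21, 33, 53]
  AzqIV ATAGAA/6: at [70] ⇒ [76]
  SqiV CAAT/4: at [118] ⇒ [122]

All cut coordinates (distinct, sorted): [7, 21, 33, 48, 53, 63, 76, 85, 122]

Fragments:
  7→21: 14 bp
  21→33: 12 bp
  33→48: 15 bp
  48→53: 5 bp
  53→63: 10 bp
  63→76: 13 bp
  76→85: 9 bp
  85→122: 37 bp
  122→7 (wrap): 126-122+7 = 11 bp

[5,9,10,11,12,13,14,15,37]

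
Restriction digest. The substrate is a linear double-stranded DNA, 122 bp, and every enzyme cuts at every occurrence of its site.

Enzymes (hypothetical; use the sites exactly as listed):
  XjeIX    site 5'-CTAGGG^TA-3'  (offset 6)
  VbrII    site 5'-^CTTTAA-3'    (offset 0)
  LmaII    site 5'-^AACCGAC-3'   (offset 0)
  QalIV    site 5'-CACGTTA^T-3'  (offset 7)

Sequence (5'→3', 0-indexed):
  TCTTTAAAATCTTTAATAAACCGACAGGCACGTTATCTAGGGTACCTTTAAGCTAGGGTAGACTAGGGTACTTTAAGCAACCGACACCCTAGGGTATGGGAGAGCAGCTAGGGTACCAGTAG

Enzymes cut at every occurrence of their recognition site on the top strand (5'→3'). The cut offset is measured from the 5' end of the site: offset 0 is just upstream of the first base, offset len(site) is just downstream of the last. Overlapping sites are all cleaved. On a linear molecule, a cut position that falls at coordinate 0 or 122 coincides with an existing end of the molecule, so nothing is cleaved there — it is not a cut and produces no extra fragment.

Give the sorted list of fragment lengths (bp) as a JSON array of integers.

[1,2,3,7,8,8,9,9,10,13,16,17,19]

Per-enzyme occurrences:
  XjeIX (CTAGGGTA, off=6): starts [36, 52, 62, 88, 107] → cuts [42, 58, 68, 94, 113]
  VbrII (CTTTAA, off=0): starts [1, 10, 45, 70] → cuts [1, 10, 45, 70]
  LmaII (AACCGAC, off=0): starts [18, 78] → cuts [18, 78]
  QalIV (CACGTTAT, off=7): starts [28] → cuts [35]

All cut coordinates (distinct, sorted): [1, 10, 18, 35, 42, 45, 58, 68, 70, 78, 94, 113]

Fragment lengths:
  [0,1): 1 bp
  [1,10): 9 bp
  [10,18): 8 bp
  [18,35): 17 bp
  [35,42): 7 bp
  [42,45): 3 bp
  [45,58): 13 bp
  [58,68): 10 bp
  [68,70): 2 bp
  [70,78): 8 bp
  [78,94): 16 bp
  [94,113): 19 bp
  [113,122): 9 bp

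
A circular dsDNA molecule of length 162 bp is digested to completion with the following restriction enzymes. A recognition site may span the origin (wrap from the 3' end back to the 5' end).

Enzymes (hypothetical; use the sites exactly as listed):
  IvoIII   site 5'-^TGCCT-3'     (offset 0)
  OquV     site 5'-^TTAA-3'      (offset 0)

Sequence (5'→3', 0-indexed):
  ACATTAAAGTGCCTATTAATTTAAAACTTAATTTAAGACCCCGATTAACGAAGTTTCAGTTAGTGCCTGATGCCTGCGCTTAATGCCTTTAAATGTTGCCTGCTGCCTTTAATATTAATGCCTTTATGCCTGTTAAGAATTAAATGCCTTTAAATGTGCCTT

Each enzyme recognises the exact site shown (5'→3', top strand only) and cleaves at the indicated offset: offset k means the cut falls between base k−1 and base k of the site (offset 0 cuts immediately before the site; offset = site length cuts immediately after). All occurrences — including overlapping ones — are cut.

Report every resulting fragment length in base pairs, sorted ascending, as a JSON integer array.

Site scan:
  IvoIII TGCCT/0: at [9, 63, 70, 83, 96, 103, 118, 126, 144, 156] ⇒ [9, 63, 70, 83, 96, 103, 118, 126, 144, 156]
  OquV TTAA/0: at [3, 15, 20, 27, 32, 44, 79, 88, 108, 114, 132, 139, 149] ⇒ [3, 15, 20, 27, 32, 44, 79, 88, 108, 114, 132, 139, 149]

All cut coordinates (distinct, sorted): [3, 9, 15, 20, 27, 32, 44, 63, 70, 79, 83, 88, 96, 103, 108, 114, 118, 126, 132, 139, 144, 149, 156]

Fragments:
  3→9: 6 bp
  9→15: 6 bp
  15→20: 5 bp
  20→27: 7 bp
  27→32: 5 bp
  32→44: 12 bp
  44→63: 19 bp
  63→70: 7 bp
  70→79: 9 bp
  79→83: 4 bp
  83→88: 5 bp
  88→96: 8 bp
  96→103: 7 bp
  103→108: 5 bp
  108→114: 6 bp
  114→118: 4 bp
  118→126: 8 bp
  126→132: 6 bp
  132→139: 7 bp
  139→144: 5 bp
  144→149: 5 bp
  149→156: 7 bp
  156→3 (wrap): 162-156+3 = 9 bp

[4,4,5,5,5,5,5,5,6,6,6,6,7,7,7,7,7,8,8,9,9,12,19]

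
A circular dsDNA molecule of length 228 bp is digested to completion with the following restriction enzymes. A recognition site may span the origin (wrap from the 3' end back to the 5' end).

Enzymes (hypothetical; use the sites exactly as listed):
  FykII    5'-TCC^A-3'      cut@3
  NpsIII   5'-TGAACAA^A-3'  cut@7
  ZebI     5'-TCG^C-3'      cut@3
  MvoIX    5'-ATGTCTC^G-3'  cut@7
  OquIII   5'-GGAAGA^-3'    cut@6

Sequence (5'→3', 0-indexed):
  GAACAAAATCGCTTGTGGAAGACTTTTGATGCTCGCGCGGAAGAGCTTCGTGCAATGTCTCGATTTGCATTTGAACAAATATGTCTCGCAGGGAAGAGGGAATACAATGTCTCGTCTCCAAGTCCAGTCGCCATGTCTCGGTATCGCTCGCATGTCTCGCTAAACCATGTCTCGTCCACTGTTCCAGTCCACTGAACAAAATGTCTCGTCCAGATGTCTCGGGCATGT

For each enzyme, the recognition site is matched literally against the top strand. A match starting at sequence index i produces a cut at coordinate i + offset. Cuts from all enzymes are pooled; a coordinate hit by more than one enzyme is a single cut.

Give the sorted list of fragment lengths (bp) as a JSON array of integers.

Per-enzyme occurrences:
  FykII (TCCA, off=3): starts [116, 122, 174, 182, 187, 208] → cuts [119, 125, 177, 185, 190, 211]
  NpsIII (TGAACAAA, off=7): starts [71, 192, 227] → cuts [6, 78, 199]
  ZebI (TCGC, off=3): starts [8, 32, 85, 127, 143, 147, 156] → cuts [11, 35, 88, 130, 146, 150, 159]
  MvoIX (ATGTCTCG, off=7): starts [54, 80, 106, 132, 151, 166, 200, 213] → cuts [61, 87, 113, 139, 158, 173, 207, 220]
  OquIII (GGAAGA, off=6): starts [16, 38, 91] → cuts [22, 44, 97]

Pooled cuts: [6, 11, 22, 35, 44, 61, 78, 87, 88, 97, 113, 119, 125, 130, 139, 146, 150, 158, 159, 173, 177, 185, 190, 199, 207, 211, 220]

Fragment lengths:
  6→11: 5 bp
  11→22: 11 bp
  22→35: 13 bp
  35→44: 9 bp
  44→61: 17 bp
  61→78: 17 bp
  78→87: 9 bp
  87→88: 1 bp
  88→97: 9 bp
  97→113: 16 bp
  113→119: 6 bp
  119→125: 6 bp
  125→130: 5 bp
  130→139: 9 bp
  139→146: 7 bp
  146→150: 4 bp
  150→158: 8 bp
  158→159: 1 bp
  159→173: 14 bp
  173→177: 4 bp
  177→185: 8 bp
  185→190: 5 bp
  190→199: 9 bp
  199→207: 8 bp
  207→211: 4 bp
  211→220: 9 bp
  220→6 (wrap): 228-220+6 = 14 bp

[1,1,4,4,4,5,5,5,6,6,7,8,8,8,9,9,9,9,9,9,11,13,14,14,16,17,17]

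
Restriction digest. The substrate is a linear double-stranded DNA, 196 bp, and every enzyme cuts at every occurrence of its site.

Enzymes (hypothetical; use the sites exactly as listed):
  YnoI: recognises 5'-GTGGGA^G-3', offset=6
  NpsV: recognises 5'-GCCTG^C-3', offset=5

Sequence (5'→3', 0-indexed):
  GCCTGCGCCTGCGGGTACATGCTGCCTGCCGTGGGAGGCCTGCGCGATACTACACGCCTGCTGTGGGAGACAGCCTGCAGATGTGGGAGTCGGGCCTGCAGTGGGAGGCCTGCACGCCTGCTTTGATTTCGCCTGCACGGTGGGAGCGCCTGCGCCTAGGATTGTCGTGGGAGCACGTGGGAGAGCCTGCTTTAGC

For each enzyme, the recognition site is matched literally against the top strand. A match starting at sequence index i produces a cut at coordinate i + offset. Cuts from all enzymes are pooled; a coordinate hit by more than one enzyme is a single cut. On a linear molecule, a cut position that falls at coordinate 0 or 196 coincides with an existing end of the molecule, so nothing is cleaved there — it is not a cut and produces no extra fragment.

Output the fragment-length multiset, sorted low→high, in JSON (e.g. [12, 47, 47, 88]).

Site scan:
  YnoI GTGGGAG/6: at [30, 62, 82, 100, 139, 166, 176] ⇒ [36, 68, 88, 106, 145, 172, 182]
  NpsV GCCTGC/5: at [0, 6, 23, 37, 55, 72, 93, 107, 115, 130, 147, 184] ⇒ [5, 11, 28, 42, 60, 77, 98, 112, 120, 135, 152, 189]

All cut coordinates (distinct, sorted): [5, 11, 28, 36, 42, 60, 68, 77, 88, 98, 106, 112, 120, 135, 145, 152, 172, 182, 189]

Fragment lengths:
  [0,5): 5 bp
  [5,11): 6 bp
  [11,28): 17 bp
  [28,36): 8 bp
  [36,42): 6 bp
  [42,60): 18 bp
  [60,68): 8 bp
  [68,77): 9 bp
  [77,88): 11 bp
  [88,98): 10 bp
  [98,106): 8 bp
  [106,112): 6 bp
  [112,120): 8 bp
  [120,135): 15 bp
  [135,145): 10 bp
  [145,152): 7 bp
  [152,172): 20 bp
  [172,182): 10 bp
  [182,189): 7 bp
  [189,196): 7 bp

[5,6,6,6,7,7,7,8,8,8,8,9,10,10,10,11,15,17,18,20]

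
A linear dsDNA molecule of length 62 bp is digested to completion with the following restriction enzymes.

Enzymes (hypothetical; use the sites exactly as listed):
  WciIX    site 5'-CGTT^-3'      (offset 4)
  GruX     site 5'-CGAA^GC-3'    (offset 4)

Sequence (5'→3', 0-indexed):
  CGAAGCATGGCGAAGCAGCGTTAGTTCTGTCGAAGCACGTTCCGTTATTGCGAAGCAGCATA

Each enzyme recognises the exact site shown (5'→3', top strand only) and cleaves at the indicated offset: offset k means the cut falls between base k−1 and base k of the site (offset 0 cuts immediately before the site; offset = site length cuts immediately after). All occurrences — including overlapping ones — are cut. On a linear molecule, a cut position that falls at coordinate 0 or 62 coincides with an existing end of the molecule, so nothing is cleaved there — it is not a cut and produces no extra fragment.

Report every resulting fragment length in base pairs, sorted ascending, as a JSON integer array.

Scan for sites:
  WciIX CGTT/4: at [18, 37, 42] ⇒ [22, 41, 46]
  GruX CGAAGC/4: at [0, 10, 30, 50] ⇒ [4, 14, 34, 54]

Pooled cuts: [4, 14, 22, 34, 41, 46, 54]

Fragment lengths:
  [0,4): 4 bp
  [4,14): 10 bp
  [14,22): 8 bp
  [22,34): 12 bp
  [34,41): 7 bp
  [41,46): 5 bp
  [46,54): 8 bp
  [54,62): 8 bp

[4,5,7,8,8,8,10,12]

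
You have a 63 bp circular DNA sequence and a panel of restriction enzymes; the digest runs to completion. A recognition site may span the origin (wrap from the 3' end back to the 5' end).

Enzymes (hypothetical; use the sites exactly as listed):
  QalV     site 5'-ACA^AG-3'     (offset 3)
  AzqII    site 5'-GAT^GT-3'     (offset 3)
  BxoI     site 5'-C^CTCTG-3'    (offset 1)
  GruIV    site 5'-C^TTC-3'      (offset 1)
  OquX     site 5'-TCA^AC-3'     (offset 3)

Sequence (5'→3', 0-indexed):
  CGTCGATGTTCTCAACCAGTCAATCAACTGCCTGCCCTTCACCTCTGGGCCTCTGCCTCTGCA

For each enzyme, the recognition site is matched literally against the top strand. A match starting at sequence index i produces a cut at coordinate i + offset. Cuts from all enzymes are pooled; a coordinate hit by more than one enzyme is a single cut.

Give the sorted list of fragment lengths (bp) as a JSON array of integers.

[5,6,7,8,11,12,14]

Site scan:
  QalV (ACAAG, off=3): no sites
  AzqII (GATGT, off=3): starts [4] → cuts [7]
  BxoI (CCTCTG, off=1): starts [41, 49, 55] → cuts [42, 50, 56]
  GruIV (CTTC, off=1): starts [36] → cuts [37]
  OquX (TCAAC, off=3): starts [11, 23] → cuts [14, 26]

Pooled cuts: [7, 14, 26, 37, 42, 50, 56]

Fragment lengths:
  7→14: 7 bp
  14→26: 12 bp
  26→37: 11 bp
  37→42: 5 bp
  42→50: 8 bp
  50→56: 6 bp
  56→7 (wrap): 63-56+7 = 14 bp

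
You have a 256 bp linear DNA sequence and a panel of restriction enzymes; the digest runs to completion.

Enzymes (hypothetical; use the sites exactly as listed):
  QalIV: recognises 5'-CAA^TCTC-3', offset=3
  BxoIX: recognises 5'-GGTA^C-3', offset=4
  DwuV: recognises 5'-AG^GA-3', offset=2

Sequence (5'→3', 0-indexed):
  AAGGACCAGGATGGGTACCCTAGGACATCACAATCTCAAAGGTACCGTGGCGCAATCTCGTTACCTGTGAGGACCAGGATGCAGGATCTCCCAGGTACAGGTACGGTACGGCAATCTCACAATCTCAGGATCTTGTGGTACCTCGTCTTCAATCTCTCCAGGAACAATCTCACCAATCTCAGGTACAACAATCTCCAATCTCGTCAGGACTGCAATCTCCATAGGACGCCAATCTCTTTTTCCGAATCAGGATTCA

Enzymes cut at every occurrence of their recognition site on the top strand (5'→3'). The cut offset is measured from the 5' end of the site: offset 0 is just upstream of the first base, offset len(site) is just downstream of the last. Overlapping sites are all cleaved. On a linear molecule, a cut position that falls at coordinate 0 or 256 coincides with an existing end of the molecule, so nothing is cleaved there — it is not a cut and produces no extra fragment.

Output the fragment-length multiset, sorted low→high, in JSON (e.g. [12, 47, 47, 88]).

Scan for sites:
  QalIV (CAATCTC, off=3): starts [30, 52, 111, 119, 149, 164, 173, 188, 195, 212, 229] → cuts [33, 55, 114, 122, 152, 167, 176, 191, 198, 215, 232]
  BxoIX (GGTAC, off=4): starts [13, 40, 93, 99, 104, 136, 181] → cuts [17, 44, 97, 103, 108, 140, 185]
  DwuV (AGGA, off=2): starts [1, 7, 21, 69, 75, 82, 126, 159, 205, 222, 248] → cuts [3, 9, 23, 71, 77, 84, 128, 161, 207, 224, 250]

Pooled cuts: [3, 9, 17, 23, 33, 44, 55, 71, 77, 84, 97, 103, 108, 114, 122, 128, 140, 152, 161, 167, 176, 185, 191, 198, 207, 215, 224, 232, 250]

Fragments:
  [0,3): 3 bp
  [3,9): 6 bp
  [9,17): 8 bp
  [17,23): 6 bp
  [23,33): 10 bp
  [33,44): 11 bp
  [44,55): 11 bp
  [55,71): 16 bp
  [71,77): 6 bp
  [77,84): 7 bp
  [84,97): 13 bp
  [97,103): 6 bp
  [103,108): 5 bp
  [108,114): 6 bp
  [114,122): 8 bp
  [122,128): 6 bp
  [128,140): 12 bp
  [140,152): 12 bp
  [152,161): 9 bp
  [161,167): 6 bp
  [167,176): 9 bp
  [176,185): 9 bp
  [185,191): 6 bp
  [191,198): 7 bp
  [198,207): 9 bp
  [207,215): 8 bp
  [215,224): 9 bp
  [224,232): 8 bp
  [232,250): 18 bp
  [250,256): 6 bp

[3,5,6,6,6,6,6,6,6,6,6,7,7,8,8,8,8,9,9,9,9,9,10,11,11,12,12,13,16,18]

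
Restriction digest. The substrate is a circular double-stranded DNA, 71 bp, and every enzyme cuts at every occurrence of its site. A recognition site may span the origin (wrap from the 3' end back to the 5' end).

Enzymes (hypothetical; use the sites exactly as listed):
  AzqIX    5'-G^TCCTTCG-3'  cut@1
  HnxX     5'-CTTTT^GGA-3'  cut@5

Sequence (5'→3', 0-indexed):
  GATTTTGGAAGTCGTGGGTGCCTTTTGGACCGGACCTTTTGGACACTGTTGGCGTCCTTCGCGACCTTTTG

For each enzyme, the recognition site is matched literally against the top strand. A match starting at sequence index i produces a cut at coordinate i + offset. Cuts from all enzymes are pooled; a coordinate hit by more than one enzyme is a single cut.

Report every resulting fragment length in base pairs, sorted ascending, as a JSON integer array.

Per-enzyme occurrences:
  AzqIX (GTCCTTCG, off=1): starts [53] → cuts [54]
  HnxX (CTTTTGGA, off=5): starts [21, 35, 65] → cuts [26, 40, 70]

Pooled cuts: [26, 40, 54, 70]

Fragment lengths:
  26→40: 14 bp
  40→54: 14 bp
  54→70: 16 bp
  70→26 (wrap): 71-70+26 = 27 bp

[14,14,16,27]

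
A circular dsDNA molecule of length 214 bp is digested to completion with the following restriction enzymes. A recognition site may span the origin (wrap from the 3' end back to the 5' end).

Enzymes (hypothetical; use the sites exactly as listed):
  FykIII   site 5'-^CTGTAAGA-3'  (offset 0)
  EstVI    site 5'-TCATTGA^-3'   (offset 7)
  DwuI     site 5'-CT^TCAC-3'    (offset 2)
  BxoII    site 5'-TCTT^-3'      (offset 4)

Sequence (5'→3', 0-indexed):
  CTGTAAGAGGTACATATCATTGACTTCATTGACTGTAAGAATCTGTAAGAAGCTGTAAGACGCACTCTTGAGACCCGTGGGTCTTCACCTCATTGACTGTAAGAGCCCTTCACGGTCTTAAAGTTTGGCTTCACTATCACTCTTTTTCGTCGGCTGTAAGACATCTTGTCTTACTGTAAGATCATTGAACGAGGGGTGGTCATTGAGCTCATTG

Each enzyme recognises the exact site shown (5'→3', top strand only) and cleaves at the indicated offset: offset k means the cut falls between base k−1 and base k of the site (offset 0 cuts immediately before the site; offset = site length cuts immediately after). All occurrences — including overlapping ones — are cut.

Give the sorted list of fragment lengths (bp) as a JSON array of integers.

[1,1,5,8,9,9,10,10,10,11,11,13,14,14,15,15,17,18,23]

Per-enzyme occurrences:
  FykIII (CTGTAAGA, off=0): starts [0, 32, 42, 52, 96, 153, 173] → cuts [0, 32, 42, 52, 96, 153, 173]
  EstVI (TCATTGA, off=7): starts [16, 25, 89, 181, 199] → cuts [23, 32, 96, 188, 206]
  DwuI (CTTCAC, off=2): starts [82, 107, 128] → cuts [84, 109, 130]
  BxoII (TCTT, off=4): starts [65, 81, 115, 140, 163, 168] → cuts [69, 85, 119, 144, 167, 172]

Pooled cuts: [0, 23, 32, 42, 52, 69, 84, 85, 96, 109, 119, 130, 144, 153, 167, 172, 173, 188, 206]

Fragment lengths:
  0→23: 23 bp
  23→32: 9 bp
  32→42: 10 bp
  42→52: 10 bp
  52→69: 17 bp
  69→84: 15 bp
  84→85: 1 bp
  85→96: 11 bp
  96→109: 13 bp
  109→119: 10 bp
  119→130: 11 bp
  130→144: 14 bp
  144→153: 9 bp
  153→167: 14 bp
  167→172: 5 bp
  172→173: 1 bp
  173→188: 15 bp
  188→206: 18 bp
  206→0 (wrap): 214-206+0 = 8 bp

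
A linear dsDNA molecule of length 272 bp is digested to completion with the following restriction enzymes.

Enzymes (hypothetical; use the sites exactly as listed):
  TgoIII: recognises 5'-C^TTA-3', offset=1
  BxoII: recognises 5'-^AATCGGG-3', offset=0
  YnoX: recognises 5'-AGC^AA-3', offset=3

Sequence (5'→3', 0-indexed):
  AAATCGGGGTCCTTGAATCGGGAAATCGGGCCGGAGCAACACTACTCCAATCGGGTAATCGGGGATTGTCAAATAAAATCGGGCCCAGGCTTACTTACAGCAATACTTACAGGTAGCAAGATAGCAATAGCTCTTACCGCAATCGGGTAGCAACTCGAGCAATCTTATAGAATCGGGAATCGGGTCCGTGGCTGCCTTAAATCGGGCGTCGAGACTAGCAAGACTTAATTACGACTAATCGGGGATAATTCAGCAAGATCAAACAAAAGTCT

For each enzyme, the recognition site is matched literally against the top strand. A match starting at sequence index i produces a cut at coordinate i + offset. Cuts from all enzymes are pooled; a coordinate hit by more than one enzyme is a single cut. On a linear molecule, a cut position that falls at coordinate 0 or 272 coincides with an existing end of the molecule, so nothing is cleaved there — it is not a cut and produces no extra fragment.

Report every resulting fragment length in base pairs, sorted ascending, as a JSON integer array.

Scan for sites:
  TgoIII (CTTA, off=1): starts [89, 93, 105, 132, 163, 195, 223] → cuts [90, 94, 106, 133, 164, 196, 224]
  BxoII (AATCGGG, off=0): starts [1, 15, 23, 48, 56, 76, 140, 170, 177, 199, 236] → cuts [1, 15, 23, 48, 56, 76, 140, 170, 177, 199, 236]
  YnoX (AGCAA, off=3): starts [34, 98, 114, 122, 148, 157, 216, 251] → cuts [37, 101, 117, 125, 151, 160, 219, 254]

Pooled cuts: [1, 15, 23, 37, 48, 56, 76, 90, 94, 101, 106, 117, 125, 133, 140, 151, 160, 164, 170, 177, 196, 199, 219, 224, 236, 254]

Fragment lengths:
  [0,1): 1 bp
  [1,15): 14 bp
  [15,23): 8 bp
  [23,37): 14 bp
  [37,48): 11 bp
  [48,56): 8 bp
  [56,76): 20 bp
  [76,90): 14 bp
  [90,94): 4 bp
  [94,101): 7 bp
  [101,106): 5 bp
  [106,117): 11 bp
  [117,125): 8 bp
  [125,133): 8 bp
  [133,140): 7 bp
  [140,151): 11 bp
  [151,160): 9 bp
  [160,164): 4 bp
  [164,170): 6 bp
  [170,177): 7 bp
  [177,196): 19 bp
  [196,199): 3 bp
  [199,219): 20 bp
  [219,224): 5 bp
  [224,236): 12 bp
  [236,254): 18 bp
  [254,272): 18 bp

[1,3,4,4,5,5,6,7,7,7,8,8,8,8,9,11,11,11,12,14,14,14,18,18,19,20,20]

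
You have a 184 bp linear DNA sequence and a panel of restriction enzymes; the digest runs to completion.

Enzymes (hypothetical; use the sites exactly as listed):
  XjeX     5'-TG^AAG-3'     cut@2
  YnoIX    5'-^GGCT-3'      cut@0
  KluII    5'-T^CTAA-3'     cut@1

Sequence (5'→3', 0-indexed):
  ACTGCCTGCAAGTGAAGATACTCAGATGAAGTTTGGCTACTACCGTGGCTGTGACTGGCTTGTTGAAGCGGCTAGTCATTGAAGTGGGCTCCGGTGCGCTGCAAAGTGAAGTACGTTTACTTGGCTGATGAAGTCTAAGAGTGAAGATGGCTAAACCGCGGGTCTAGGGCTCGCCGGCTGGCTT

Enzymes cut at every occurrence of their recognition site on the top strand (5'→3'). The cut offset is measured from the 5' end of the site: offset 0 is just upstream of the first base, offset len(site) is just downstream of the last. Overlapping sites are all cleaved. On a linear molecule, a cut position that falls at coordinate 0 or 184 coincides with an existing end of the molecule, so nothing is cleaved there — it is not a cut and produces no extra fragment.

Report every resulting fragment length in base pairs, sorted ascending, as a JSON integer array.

[4,4,4,5,5,5,6,8,8,9,9,10,12,12,14,14,14,19,22]

Site scan:
  XjeX (TGAAG, off=2): starts [12, 26, 63, 79, 106, 128, 141] → cuts [14, 28, 65, 81, 108, 130, 143]
  YnoIX (GGCT, off=0): starts [34, 46, 56, 69, 86, 122, 148, 167, 175, 179] → cuts [34, 46, 56, 69, 86, 122, 148, 167, 175, 179]
  KluII (TCTAA, off=1): starts [133] → cuts [134]

Pooled cuts: [14, 28, 34, 46, 56, 65, 69, 81, 86, 108, 122, 130, 134, 143, 148, 167, 175, 179]

Fragments:
  [0,14): 14 bp
  [14,28): 14 bp
  [28,34): 6 bp
  [34,46): 12 bp
  [46,56): 10 bp
  [56,65): 9 bp
  [65,69): 4 bp
  [69,81): 12 bp
  [81,86): 5 bp
  [86,108): 22 bp
  [108,122): 14 bp
  [122,130): 8 bp
  [130,134): 4 bp
  [134,143): 9 bp
  [143,148): 5 bp
  [148,167): 19 bp
  [167,175): 8 bp
  [175,179): 4 bp
  [179,184): 5 bp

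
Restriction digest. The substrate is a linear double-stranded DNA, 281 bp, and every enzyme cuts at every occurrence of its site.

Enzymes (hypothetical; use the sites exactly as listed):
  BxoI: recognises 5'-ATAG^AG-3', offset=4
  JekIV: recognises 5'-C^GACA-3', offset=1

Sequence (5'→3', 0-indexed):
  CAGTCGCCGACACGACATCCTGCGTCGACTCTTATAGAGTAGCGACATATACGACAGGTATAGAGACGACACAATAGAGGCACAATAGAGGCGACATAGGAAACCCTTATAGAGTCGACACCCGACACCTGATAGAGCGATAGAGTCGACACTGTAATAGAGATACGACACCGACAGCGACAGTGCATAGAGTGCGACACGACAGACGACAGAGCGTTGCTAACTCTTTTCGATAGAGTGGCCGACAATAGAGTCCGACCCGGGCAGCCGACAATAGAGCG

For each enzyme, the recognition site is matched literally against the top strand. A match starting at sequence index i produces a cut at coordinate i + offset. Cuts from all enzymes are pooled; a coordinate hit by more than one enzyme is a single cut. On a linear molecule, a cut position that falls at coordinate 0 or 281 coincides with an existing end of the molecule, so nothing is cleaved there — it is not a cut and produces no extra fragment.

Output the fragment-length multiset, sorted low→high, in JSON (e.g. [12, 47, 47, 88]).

[4,4,4,4,4,5,5,5,6,6,6,6,7,7,7,8,8,8,8,9,10,11,11,12,12,13,18,20,24,29]

Per-enzyme occurrences:
  BxoI (ATAGAG, off=4): starts [33, 59, 73, 84, 108, 131, 139, 156, 186, 232, 247, 273] → cuts [37, 63, 77, 88, 112, 135, 143, 160, 190, 236, 251, 277]
  JekIV (CGACA, off=1): starts [7, 12, 42, 51, 66, 91, 115, 122, 146, 165, 171, 177, 194, 199, 206, 242, 268] → cuts [8, 13, 43, 52, 67, 92, 116, 123, 147, 166, 172, 178, 195, 200, 207, 243, 269]

All cut coordinates (distinct, sorted): [8, 13, 37, 43, 52, 63, 67, 77, 88, 92, 112, 116, 123, 135, 143, 147, 160, 166, 172, 178, 190, 195, 200, 207, 236, 243, 251, 269, 277]

Fragments:
  [0,8): 8 bp
  [8,13): 5 bp
  [13,37): 24 bp
  [37,43): 6 bp
  [43,52): 9 bp
  [52,63): 11 bp
  [63,67): 4 bp
  [67,77): 10 bp
  [77,88): 11 bp
  [88,92): 4 bp
  [92,112): 20 bp
  [112,116): 4 bp
  [116,123): 7 bp
  [123,135): 12 bp
  [135,143): 8 bp
  [143,147): 4 bp
  [147,160): 13 bp
  [160,166): 6 bp
  [166,172): 6 bp
  [172,178): 6 bp
  [178,190): 12 bp
  [190,195): 5 bp
  [195,200): 5 bp
  [200,207): 7 bp
  [207,236): 29 bp
  [236,243): 7 bp
  [243,251): 8 bp
  [251,269): 18 bp
  [269,277): 8 bp
  [277,281): 4 bp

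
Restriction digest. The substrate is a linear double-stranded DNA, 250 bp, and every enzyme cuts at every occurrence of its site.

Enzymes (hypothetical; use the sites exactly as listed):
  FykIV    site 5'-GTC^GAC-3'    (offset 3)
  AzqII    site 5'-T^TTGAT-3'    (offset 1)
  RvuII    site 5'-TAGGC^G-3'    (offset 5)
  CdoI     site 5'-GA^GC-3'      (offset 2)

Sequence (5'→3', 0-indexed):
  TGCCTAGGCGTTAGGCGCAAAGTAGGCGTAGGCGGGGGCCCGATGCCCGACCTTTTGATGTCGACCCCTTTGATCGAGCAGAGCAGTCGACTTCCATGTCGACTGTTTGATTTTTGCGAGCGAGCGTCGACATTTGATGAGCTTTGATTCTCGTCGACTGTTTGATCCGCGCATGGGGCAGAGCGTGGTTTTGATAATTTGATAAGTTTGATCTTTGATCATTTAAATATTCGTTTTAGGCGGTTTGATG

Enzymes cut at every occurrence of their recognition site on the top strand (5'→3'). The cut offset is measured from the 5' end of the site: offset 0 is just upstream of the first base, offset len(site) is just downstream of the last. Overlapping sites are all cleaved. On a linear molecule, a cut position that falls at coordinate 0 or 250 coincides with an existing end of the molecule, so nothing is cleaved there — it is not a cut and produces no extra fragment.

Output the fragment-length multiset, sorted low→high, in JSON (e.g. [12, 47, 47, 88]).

[3,3,4,5,5,5,6,6,6,6,6,7,7,7,7,8,8,8,8,9,9,11,12,12,13,21,21,27]

Scan for sites:
  FykIV GTCGAC/3: at [59, 85, 97, 125, 152] ⇒ [62, 88, 100, 128, 155]
  AzqII TTTGAT/1: at [53, 68, 105, 132, 142, 160, 189, 197, 206, 213, 243] ⇒ [54, 69, 106, 133, 143, 161, 190, 198, 207, 214, 244]
  RvuII TAGGCG/5: at [4, 11, 22, 28, 236] ⇒ [9, 16, 27, 33, 241]
  CdoI GAGC/2: at [75, 80, 117, 121, 138, 180] ⇒ [77, 82, 119, 123, 140, 182]

All cut coordinates (distinct, sorted): [9, 16, 27, 33, 54, 62, 69, 77, 82, 88, 100, 106, 119, 123, 128, 133, 140, 143, 155, 161, 182, 190, 198, 207, 214, 241, 244]

Fragments:
  [0,9): 9 bp
  [9,16): 7 bp
  [16,27): 11 bp
  [27,33): 6 bp
  [33,54): 21 bp
  [54,62): 8 bp
  [62,69): 7 bp
  [69,77): 8 bp
  [77,82): 5 bp
  [82,88): 6 bp
  [88,100): 12 bp
  [100,106): 6 bp
  [106,119): 13 bp
  [119,123): 4 bp
  [123,128): 5 bp
  [128,133): 5 bp
  [133,140): 7 bp
  [140,143): 3 bp
  [143,155): 12 bp
  [155,161): 6 bp
  [161,182): 21 bp
  [182,190): 8 bp
  [190,198): 8 bp
  [198,207): 9 bp
  [207,214): 7 bp
  [214,241): 27 bp
  [241,244): 3 bp
  [244,250): 6 bp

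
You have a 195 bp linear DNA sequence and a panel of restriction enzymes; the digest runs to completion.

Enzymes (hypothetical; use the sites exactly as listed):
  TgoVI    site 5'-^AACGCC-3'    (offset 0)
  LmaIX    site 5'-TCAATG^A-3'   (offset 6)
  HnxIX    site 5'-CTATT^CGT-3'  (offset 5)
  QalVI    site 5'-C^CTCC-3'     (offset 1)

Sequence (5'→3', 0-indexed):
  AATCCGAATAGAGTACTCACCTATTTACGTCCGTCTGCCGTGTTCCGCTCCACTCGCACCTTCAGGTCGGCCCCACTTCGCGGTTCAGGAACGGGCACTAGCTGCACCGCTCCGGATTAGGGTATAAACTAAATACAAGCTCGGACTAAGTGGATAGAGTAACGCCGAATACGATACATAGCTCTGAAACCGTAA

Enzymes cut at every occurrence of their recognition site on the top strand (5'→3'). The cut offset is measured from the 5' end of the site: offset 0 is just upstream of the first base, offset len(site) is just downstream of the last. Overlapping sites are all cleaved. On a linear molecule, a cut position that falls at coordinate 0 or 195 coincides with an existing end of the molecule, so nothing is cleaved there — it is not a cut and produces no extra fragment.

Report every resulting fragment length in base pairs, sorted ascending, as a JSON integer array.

[35,160]

Per-enzyme occurrences:
  TgoVI (AACGCC, off=0): starts [160] → cuts [160]
  LmaIX (TCAATGA, off=6): no sites
  HnxIX (CTATTCGT, off=5): no sites
  QalVI (CCTCC, off=1): no sites

Pooled cuts: [160]

Fragment lengths:
  [0,160): 160 bp
  [160,195): 35 bp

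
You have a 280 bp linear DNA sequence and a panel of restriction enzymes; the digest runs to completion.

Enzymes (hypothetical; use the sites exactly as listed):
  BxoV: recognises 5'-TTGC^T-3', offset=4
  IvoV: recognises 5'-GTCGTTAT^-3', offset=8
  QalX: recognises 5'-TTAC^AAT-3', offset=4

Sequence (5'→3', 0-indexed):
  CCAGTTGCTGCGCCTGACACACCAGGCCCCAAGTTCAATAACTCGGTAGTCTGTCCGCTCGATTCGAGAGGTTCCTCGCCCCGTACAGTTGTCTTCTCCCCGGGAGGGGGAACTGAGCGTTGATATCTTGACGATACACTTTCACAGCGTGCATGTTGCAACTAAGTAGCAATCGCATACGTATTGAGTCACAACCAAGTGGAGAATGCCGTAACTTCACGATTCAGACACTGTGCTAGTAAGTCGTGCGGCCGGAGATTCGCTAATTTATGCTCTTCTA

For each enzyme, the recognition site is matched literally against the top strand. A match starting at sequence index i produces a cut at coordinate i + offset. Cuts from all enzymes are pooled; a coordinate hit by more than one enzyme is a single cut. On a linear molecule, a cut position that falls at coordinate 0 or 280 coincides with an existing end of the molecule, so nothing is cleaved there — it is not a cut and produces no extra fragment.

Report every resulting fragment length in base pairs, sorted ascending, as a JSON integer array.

Per-enzyme occurrences:
  BxoV (TTGCT, off=4): starts [4] → cuts [8]
  IvoV (GTCGTTAT, off=8): no sites
  QalX (TTACAAT, off=4): no sites

Pooled cuts: [8]

Fragments:
  [0,8): 8 bp
  [8,280): 272 bp

[8,272]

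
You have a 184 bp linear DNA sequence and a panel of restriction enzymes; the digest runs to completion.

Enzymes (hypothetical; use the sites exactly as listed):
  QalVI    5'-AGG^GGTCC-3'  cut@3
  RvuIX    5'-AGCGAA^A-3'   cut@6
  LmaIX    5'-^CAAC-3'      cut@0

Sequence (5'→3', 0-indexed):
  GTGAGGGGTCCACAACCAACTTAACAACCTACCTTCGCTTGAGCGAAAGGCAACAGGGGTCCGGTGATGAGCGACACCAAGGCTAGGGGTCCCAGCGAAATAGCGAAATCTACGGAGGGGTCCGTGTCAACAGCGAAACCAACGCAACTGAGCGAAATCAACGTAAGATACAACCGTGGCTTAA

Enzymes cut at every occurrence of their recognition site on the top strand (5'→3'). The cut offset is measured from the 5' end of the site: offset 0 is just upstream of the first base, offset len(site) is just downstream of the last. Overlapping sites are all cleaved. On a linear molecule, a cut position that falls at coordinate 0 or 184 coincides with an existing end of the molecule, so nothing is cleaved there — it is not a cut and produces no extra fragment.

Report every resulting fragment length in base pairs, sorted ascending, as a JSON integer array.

[2,2,3,4,5,6,6,7,8,8,9,10,11,12,12,12,14,23,30]

Site scan:
  QalVI (AGGGGTCC, off=3): starts [3, 54, 84, 115] → cuts [6, 57, 87, 118]
  RvuIX (AGCGAAA, off=6): starts [41, 93, 101, 131, 150] → cuts [47, 99, 107, 137, 156]
  LmaIX (CAAC, off=0): starts [12, 16, 24, 50, 127, 139, 144, 158, 170] → cuts [12, 16, 24, 50, 127, 139, 144, 158, 170]

Pooled cuts: [6, 12, 16, 24, 47, 50, 57, 87, 99, 107, 118, 127, 137, 139, 144, 156, 158, 170]

Fragments:
  [0,6): 6 bp
  [6,12): 6 bp
  [12,16): 4 bp
  [16,24): 8 bp
  [24,47): 23 bp
  [47,50): 3 bp
  [50,57): 7 bp
  [57,87): 30 bp
  [87,99): 12 bp
  [99,107): 8 bp
  [107,118): 11 bp
  [118,127): 9 bp
  [127,137): 10 bp
  [137,139): 2 bp
  [139,144): 5 bp
  [144,156): 12 bp
  [156,158): 2 bp
  [158,170): 12 bp
  [170,184): 14 bp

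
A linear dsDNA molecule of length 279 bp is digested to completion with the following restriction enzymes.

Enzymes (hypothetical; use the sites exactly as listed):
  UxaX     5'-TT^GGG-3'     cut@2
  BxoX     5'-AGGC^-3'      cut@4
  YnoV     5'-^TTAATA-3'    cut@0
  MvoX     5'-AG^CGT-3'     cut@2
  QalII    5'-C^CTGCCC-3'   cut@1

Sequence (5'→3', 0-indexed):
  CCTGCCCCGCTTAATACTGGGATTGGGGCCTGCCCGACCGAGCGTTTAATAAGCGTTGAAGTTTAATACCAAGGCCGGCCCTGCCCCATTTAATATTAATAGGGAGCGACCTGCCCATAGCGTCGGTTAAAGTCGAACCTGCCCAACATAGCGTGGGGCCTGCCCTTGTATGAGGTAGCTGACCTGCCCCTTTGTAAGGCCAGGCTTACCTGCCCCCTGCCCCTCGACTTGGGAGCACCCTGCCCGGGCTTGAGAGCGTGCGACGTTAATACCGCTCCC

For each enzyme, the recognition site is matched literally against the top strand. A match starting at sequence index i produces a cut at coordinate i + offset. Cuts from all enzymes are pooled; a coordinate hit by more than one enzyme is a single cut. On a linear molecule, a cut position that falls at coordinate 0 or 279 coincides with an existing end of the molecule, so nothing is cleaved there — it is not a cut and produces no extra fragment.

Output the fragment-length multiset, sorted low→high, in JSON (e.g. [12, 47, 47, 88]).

[1,3,4,5,5,5,6,7,8,8,9,9,9,9,9,10,13,13,13,14,14,14,15,17,17,18,24]

Site scan:
  UxaX (TTGGG, off=2): starts [22, 228] → cuts [24, 230]
  BxoX (AGGC, off=4): starts [71, 196, 201] → cuts [75, 200, 205]
  YnoV (TTAATA, off=0): starts [10, 45, 62, 89, 95, 265] → cuts [10, 45, 62, 89, 95, 265]
  MvoX (AGCGT, off=2): starts [40, 51, 118, 149, 254] → cuts [42, 53, 120, 151, 256]
  QalII (CCTGCCC, off=1): starts [0, 28, 79, 109, 137, 158, 182, 208, 215, 238] → cuts [1, 29, 80, 110, 138, 159, 183, 209, 216, 239]

All cut coordinates (distinct, sorted): [1, 10, 24, 29, 42, 45, 53, 62, 75, 80, 89, 95, 110, 120, 138, 151, 159, 183, 200, 205, 209, 216, 230, 239, 256, 265]

Fragments:
  [0,1): 1 bp
  [1,10): 9 bp
  [10,24): 14 bp
  [24,29): 5 bp
  [29,42): 13 bp
  [42,45): 3 bp
  [45,53): 8 bp
  [53,62): 9 bp
  [62,75): 13 bp
  [75,80): 5 bp
  [80,89): 9 bp
  [89,95): 6 bp
  [95,110): 15 bp
  [110,120): 10 bp
  [120,138): 18 bp
  [138,151): 13 bp
  [151,159): 8 bp
  [159,183): 24 bp
  [183,200): 17 bp
  [200,205): 5 bp
  [205,209): 4 bp
  [209,216): 7 bp
  [216,230): 14 bp
  [230,239): 9 bp
  [239,256): 17 bp
  [256,265): 9 bp
  [265,279): 14 bp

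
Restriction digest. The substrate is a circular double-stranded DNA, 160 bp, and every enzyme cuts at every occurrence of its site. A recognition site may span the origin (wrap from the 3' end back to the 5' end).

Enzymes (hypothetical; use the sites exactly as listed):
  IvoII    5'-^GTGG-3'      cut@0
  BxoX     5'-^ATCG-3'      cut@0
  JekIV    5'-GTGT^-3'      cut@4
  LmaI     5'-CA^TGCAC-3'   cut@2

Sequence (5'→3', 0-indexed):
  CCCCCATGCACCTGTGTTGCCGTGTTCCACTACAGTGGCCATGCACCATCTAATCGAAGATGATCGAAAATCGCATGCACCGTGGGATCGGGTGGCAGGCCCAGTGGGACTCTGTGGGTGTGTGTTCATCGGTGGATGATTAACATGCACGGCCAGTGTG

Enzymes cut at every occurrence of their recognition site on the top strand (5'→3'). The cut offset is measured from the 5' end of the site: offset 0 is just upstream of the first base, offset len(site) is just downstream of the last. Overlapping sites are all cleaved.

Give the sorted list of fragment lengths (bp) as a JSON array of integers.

[2,2,2,4,5,5,6,6,7,7,7,8,8,9,10,10,11,11,12,14,14]

Per-enzyme occurrences:
  IvoII (GTGG, off=0): starts [34, 81, 91, 103, 113, 131] → cuts [34, 81, 91, 103, 113, 131]
  BxoX (ATCG, off=0): starts [52, 62, 69, 86, 127] → cuts [52, 62, 69, 86, 127]
  JekIV (GTGT, off=4): starts [13, 21, 117, 119, 121, 155] → cuts [17, 25, 121, 123, 125, 159]
  LmaI (CATGCAC, off=2): starts [4, 39, 73, 143] → cuts [6, 41, 75, 145]

Pooled cuts: [6, 17, 25, 34, 41, 52, 62, 69, 75, 81, 86, 91, 103, 113, 121, 123, 125, 127, 131, 145, 159]

Fragments:
  6→17: 11 bp
  17→25: 8 bp
  25→34: 9 bp
  34→41: 7 bp
  41→52: 11 bp
  52→62: 10 bp
  62→69: 7 bp
  69→75: 6 bp
  75→81: 6 bp
  81→86: 5 bp
  86→91: 5 bp
  91→103: 12 bp
  103→113: 10 bp
  113→121: 8 bp
  121→123: 2 bp
  123→125: 2 bp
  125→127: 2 bp
  127→131: 4 bp
  131→145: 14 bp
  145→159: 14 bp
  159→6 (wrap): 160-159+6 = 7 bp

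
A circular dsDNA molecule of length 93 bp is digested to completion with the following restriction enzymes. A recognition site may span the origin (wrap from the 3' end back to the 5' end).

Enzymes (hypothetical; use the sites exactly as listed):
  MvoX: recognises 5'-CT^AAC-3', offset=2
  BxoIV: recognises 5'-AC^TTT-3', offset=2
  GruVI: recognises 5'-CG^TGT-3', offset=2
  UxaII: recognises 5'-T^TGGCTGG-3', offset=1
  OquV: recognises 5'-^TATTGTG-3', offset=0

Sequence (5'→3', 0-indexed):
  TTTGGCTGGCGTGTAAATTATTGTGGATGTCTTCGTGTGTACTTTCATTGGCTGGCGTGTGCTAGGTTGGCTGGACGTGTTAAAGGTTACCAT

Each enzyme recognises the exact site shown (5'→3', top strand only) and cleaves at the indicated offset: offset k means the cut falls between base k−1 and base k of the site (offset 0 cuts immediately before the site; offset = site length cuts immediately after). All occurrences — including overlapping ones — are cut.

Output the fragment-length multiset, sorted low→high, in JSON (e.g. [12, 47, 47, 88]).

Site scan:
  MvoX (CTAAC, off=2): no sites
  BxoIV (ACTTT, off=2): starts [40] → cuts [42]
  GruVI (CGTGT, off=2): starts [9, 33, 55, 75] → cuts [11, 35, 57, 77]
  UxaII (TTGGCTGG, off=1): starts [1, 47, 66] → cuts [2, 48, 67]
  OquV (TATTGTG, off=0): starts [18] → cuts [18]

All cut coordinates (distinct, sorted): [2, 11, 18, 35, 42, 48, 57, 67, 77]

Fragments:
  2→11: 9 bp
  11→18: 7 bp
  18→35: 17 bp
  35→42: 7 bp
  42→48: 6 bp
  48→57: 9 bp
  57→67: 10 bp
  67→77: 10 bp
  77→2 (wrap): 93-77+2 = 18 bp

[6,7,7,9,9,10,10,17,18]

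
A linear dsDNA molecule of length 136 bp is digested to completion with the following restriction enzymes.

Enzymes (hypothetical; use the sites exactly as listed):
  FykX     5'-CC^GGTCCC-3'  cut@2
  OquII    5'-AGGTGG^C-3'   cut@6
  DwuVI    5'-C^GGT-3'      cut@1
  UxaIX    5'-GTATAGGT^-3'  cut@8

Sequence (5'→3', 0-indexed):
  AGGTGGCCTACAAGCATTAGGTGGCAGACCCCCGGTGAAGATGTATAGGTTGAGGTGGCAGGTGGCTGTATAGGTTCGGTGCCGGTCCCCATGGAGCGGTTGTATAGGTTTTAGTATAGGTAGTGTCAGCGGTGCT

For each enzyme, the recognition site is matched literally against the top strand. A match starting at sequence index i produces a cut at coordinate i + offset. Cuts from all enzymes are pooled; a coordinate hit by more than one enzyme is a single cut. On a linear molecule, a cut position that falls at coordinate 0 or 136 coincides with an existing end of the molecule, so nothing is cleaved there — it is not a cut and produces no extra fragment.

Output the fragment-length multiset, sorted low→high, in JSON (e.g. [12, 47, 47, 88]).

Site scan:
  FykX (CCGGTCCC, off=2): starts [81] → cuts [83]
  OquII (AGGTGGC, off=6): starts [0, 18, 52, 59] → cuts [6, 24, 58, 65]
  DwuVI (CGGT, off=1): starts [32, 76, 82, 96, 129] → cuts [33, 77, 83, 97, 130]
  UxaIX (GTATAGGT, off=8): starts [42, 67, 101, 113] → cuts [50, 75, 109, 121]

All cut coordinates (distinct, sorted): [6, 24, 33, 50, 58, 65, 75, 77, 83, 97, 109, 121, 130]

Fragments:
  [0,6): 6 bp
  [6,24): 18 bp
  [24,33): 9 bp
  [33,50): 17 bp
  [50,58): 8 bp
  [58,65): 7 bp
  [65,75): 10 bp
  [75,77): 2 bp
  [77,83): 6 bp
  [83,97): 14 bp
  [97,109): 12 bp
  [109,121): 12 bp
  [121,130): 9 bp
  [130,136): 6 bp

[2,6,6,6,7,8,9,9,10,12,12,14,17,18]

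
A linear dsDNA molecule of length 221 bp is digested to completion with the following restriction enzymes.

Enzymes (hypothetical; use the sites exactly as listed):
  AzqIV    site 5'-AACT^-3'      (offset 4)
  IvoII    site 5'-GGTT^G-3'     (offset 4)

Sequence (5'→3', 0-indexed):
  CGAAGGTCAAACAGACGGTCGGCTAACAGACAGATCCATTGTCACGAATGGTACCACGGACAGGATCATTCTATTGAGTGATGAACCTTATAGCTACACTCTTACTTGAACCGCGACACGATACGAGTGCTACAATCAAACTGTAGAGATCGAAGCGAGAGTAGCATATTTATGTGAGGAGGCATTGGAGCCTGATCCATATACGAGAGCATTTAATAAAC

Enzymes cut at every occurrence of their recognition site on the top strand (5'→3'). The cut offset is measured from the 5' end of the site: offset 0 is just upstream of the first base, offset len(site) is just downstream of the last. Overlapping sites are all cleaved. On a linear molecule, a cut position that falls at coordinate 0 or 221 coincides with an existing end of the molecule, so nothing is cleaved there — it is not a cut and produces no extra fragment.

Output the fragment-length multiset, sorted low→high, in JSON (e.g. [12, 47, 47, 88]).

Per-enzyme occurrences:
  AzqIV (AACT, off=4): starts [138] → cuts [142]
  IvoII (GGTTG, off=4): no sites

Pooled cuts: [142]

Fragments:
  [0,142): 142 bp
  [142,221): 79 bp

[79,142]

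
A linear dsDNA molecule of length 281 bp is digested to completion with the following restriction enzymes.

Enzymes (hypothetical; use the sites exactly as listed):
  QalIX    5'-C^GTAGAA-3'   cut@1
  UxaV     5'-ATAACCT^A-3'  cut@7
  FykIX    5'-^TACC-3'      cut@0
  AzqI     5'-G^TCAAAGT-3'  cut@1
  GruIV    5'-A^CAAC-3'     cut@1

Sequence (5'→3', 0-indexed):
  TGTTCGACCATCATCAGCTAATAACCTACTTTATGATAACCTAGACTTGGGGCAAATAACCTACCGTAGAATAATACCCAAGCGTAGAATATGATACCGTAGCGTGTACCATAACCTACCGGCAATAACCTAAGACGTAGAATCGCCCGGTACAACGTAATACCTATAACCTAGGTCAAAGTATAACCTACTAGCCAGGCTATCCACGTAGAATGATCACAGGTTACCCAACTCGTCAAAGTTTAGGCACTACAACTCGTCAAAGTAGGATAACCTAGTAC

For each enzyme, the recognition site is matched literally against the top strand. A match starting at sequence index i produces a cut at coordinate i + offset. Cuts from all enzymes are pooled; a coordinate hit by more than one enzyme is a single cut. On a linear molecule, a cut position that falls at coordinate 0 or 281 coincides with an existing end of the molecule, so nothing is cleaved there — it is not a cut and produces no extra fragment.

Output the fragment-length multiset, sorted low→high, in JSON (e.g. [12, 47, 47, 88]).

[1,1,3,3,5,5,7,8,9,9,10,11,11,12,12,14,14,15,16,17,17,17,18,19,27]

Scan for sites:
  QalIX (CGTAGAA, off=1): starts [64, 82, 135, 206] → cuts [65, 83, 136, 207]
  UxaV (ATAACCTA, off=7): starts [20, 35, 55, 110, 124, 165, 182, 269] → cuts [27, 42, 62, 117, 131, 172, 189, 276]
  FykIX (TACC, off=0): starts [61, 74, 94, 106, 116, 160, 224] → cuts [61, 74, 94, 106, 116, 160, 224]
  AzqI (GTCAAAGT, off=1): starts [174, 234, 258] → cuts [175, 235, 259]
  GruIV (ACAAC, off=1): starts [151, 251] → cuts [152, 252]

Pooled cuts: [27, 42, 61, 62, 65, 74, 83, 94, 106, 116, 117, 131, 136, 152, 160, 172, 175, 189, 207, 224, 235, 252, 259, 276]

Fragment lengths:
  [0,27): 27 bp
  [27,42): 15 bp
  [42,61): 19 bp
  [61,62): 1 bp
  [62,65): 3 bp
  [65,74): 9 bp
  [74,83): 9 bp
  [83,94): 11 bp
  [94,106): 12 bp
  [106,116): 10 bp
  [116,117): 1 bp
  [117,131): 14 bp
  [131,136): 5 bp
  [136,152): 16 bp
  [152,160): 8 bp
  [160,172): 12 bp
  [172,175): 3 bp
  [175,189): 14 bp
  [189,207): 18 bp
  [207,224): 17 bp
  [224,235): 11 bp
  [235,252): 17 bp
  [252,259): 7 bp
  [259,276): 17 bp
  [276,281): 5 bp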